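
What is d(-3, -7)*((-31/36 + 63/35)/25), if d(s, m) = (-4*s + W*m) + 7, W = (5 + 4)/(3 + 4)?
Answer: 169/450 ≈ 0.37556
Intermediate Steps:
W = 9/7 ≈ 1.2857
d(s, m) = 7 - 4*s + 9*m/7 (d(s, m) = (-4*s + 9*m/7) + 7 = 7 - 4*s + 9*m/7)
d(-3, -7)*((-31/36 + 63/35)/25) = (7 - 4*(-3) + (9/7)*(-7))*((-31/36 + 63/35)/25) = (7 + 12 - 9)*((-31*1/36 + 63*(1/35))*(1/25)) = 10*((-31/36 + 9/5)*(1/25)) = 10*((169/180)*(1/25)) = 10*(169/4500) = 169/450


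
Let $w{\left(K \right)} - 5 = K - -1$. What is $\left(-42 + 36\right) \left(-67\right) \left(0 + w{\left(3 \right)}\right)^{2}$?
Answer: $32562$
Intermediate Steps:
$w{\left(K \right)} = 6 + K$ ($w{\left(K \right)} = 5 + \left(K - -1\right) = 5 + \left(K + 1\right) = 5 + \left(1 + K\right) = 6 + K$)
$\left(-42 + 36\right) \left(-67\right) \left(0 + w{\left(3 \right)}\right)^{2} = \left(-42 + 36\right) \left(-67\right) \left(0 + \left(6 + 3\right)\right)^{2} = \left(-6\right) \left(-67\right) \left(0 + 9\right)^{2} = 402 \cdot 9^{2} = 402 \cdot 81 = 32562$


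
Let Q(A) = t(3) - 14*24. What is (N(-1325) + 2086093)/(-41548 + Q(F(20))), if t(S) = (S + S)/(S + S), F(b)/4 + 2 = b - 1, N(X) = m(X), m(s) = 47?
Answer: -695380/13961 ≈ -49.809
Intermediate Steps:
N(X) = 47
F(b) = -12 + 4*b (F(b) = -8 + 4*(b - 1) = -8 + 4*(-1 + b) = -8 + (-4 + 4*b) = -12 + 4*b)
t(S) = 1 (t(S) = (2*S)/((2*S)) = (2*S)*(1/(2*S)) = 1)
Q(A) = -335 (Q(A) = 1 - 14*24 = 1 - 336 = -335)
(N(-1325) + 2086093)/(-41548 + Q(F(20))) = (47 + 2086093)/(-41548 - 335) = 2086140/(-41883) = 2086140*(-1/41883) = -695380/13961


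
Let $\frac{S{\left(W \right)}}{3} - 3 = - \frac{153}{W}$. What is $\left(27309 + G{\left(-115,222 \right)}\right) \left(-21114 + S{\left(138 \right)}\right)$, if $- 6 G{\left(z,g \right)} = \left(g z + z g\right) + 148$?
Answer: $- \frac{34755689163}{46} \approx -7.5556 \cdot 10^{8}$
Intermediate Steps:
$G{\left(z,g \right)} = - \frac{74}{3} - \frac{g z}{3}$ ($G{\left(z,g \right)} = - \frac{\left(g z + z g\right) + 148}{6} = - \frac{\left(g z + g z\right) + 148}{6} = - \frac{2 g z + 148}{6} = - \frac{148 + 2 g z}{6} = - \frac{74}{3} - \frac{g z}{3}$)
$S{\left(W \right)} = 9 - \frac{459}{W}$ ($S{\left(W \right)} = 9 + 3 \left(- \frac{153}{W}\right) = 9 - \frac{459}{W}$)
$\left(27309 + G{\left(-115,222 \right)}\right) \left(-21114 + S{\left(138 \right)}\right) = \left(27309 - \left(\frac{74}{3} + 74 \left(-115\right)\right)\right) \left(-21114 + \left(9 - \frac{459}{138}\right)\right) = \left(27309 + \left(- \frac{74}{3} + 8510\right)\right) \left(-21114 + \left(9 - \frac{153}{46}\right)\right) = \left(27309 + \frac{25456}{3}\right) \left(-21114 + \left(9 - \frac{153}{46}\right)\right) = \frac{107383 \left(-21114 + \frac{261}{46}\right)}{3} = \frac{107383}{3} \left(- \frac{970983}{46}\right) = - \frac{34755689163}{46}$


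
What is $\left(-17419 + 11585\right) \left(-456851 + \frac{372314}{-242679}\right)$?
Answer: $\frac{646806923178262}{242679} \approx 2.6653 \cdot 10^{9}$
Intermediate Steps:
$\left(-17419 + 11585\right) \left(-456851 + \frac{372314}{-242679}\right) = - 5834 \left(-456851 + 372314 \left(- \frac{1}{242679}\right)\right) = - 5834 \left(-456851 - \frac{372314}{242679}\right) = \left(-5834\right) \left(- \frac{110868516143}{242679}\right) = \frac{646806923178262}{242679}$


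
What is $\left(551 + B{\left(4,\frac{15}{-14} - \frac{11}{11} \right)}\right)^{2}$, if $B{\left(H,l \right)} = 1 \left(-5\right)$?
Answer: $298116$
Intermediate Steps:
$B{\left(H,l \right)} = -5$
$\left(551 + B{\left(4,\frac{15}{-14} - \frac{11}{11} \right)}\right)^{2} = \left(551 - 5\right)^{2} = 546^{2} = 298116$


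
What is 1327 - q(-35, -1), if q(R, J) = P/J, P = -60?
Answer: 1267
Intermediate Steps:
q(R, J) = -60/J
1327 - q(-35, -1) = 1327 - (-60)/(-1) = 1327 - (-60)*(-1) = 1327 - 1*60 = 1327 - 60 = 1267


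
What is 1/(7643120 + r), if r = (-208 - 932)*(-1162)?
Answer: 1/8967800 ≈ 1.1151e-7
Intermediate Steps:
r = 1324680 (r = -1140*(-1162) = 1324680)
1/(7643120 + r) = 1/(7643120 + 1324680) = 1/8967800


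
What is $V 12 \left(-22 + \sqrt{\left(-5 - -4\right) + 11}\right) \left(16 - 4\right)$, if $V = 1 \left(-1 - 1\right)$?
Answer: $6336 - 288 \sqrt{10} \approx 5425.3$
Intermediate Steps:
$V = -2$ ($V = 1 \left(-2\right) = -2$)
$V 12 \left(-22 + \sqrt{\left(-5 - -4\right) + 11}\right) \left(16 - 4\right) = \left(-2\right) 12 \left(-22 + \sqrt{\left(-5 - -4\right) + 11}\right) \left(16 - 4\right) = - 24 \left(-22 + \sqrt{\left(-5 + 4\right) + 11}\right) 12 = - 24 \left(-22 + \sqrt{-1 + 11}\right) 12 = - 24 \left(-22 + \sqrt{10}\right) 12 = - 24 \left(-264 + 12 \sqrt{10}\right) = 6336 - 288 \sqrt{10}$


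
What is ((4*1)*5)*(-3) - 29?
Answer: -89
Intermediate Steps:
((4*1)*5)*(-3) - 29 = (4*5)*(-3) - 29 = 20*(-3) - 29 = -60 - 29 = -89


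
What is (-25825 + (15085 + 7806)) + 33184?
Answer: 30250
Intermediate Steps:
(-25825 + (15085 + 7806)) + 33184 = (-25825 + 22891) + 33184 = -2934 + 33184 = 30250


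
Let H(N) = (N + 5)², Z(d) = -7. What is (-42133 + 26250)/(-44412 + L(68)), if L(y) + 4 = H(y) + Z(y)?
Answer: 15883/39094 ≈ 0.40628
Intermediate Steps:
H(N) = (5 + N)²
L(y) = -11 + (5 + y)² (L(y) = -4 + ((5 + y)² - 7) = -4 + (-7 + (5 + y)²) = -11 + (5 + y)²)
(-42133 + 26250)/(-44412 + L(68)) = (-42133 + 26250)/(-44412 + (-11 + (5 + 68)²)) = -15883/(-44412 + (-11 + 73²)) = -15883/(-44412 + (-11 + 5329)) = -15883/(-44412 + 5318) = -15883/(-39094) = -15883*(-1/39094) = 15883/39094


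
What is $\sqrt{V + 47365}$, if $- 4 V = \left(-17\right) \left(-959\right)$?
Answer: $\frac{\sqrt{173157}}{2} \approx 208.06$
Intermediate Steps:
$V = - \frac{16303}{4}$ ($V = - \frac{\left(-17\right) \left(-959\right)}{4} = \left(- \frac{1}{4}\right) 16303 = - \frac{16303}{4} \approx -4075.8$)
$\sqrt{V + 47365} = \sqrt{- \frac{16303}{4} + 47365} = \sqrt{\frac{173157}{4}} = \frac{\sqrt{173157}}{2}$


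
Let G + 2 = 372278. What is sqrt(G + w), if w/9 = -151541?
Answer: 3*I*sqrt(110177) ≈ 995.79*I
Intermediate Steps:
w = -1363869 (w = 9*(-151541) = -1363869)
G = 372276 (G = -2 + 372278 = 372276)
sqrt(G + w) = sqrt(372276 - 1363869) = sqrt(-991593) = 3*I*sqrt(110177)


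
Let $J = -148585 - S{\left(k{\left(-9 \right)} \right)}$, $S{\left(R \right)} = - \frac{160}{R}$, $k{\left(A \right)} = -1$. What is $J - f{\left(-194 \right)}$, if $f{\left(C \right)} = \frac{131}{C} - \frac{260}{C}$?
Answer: $- \frac{28856659}{194} \approx -1.4875 \cdot 10^{5}$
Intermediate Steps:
$f{\left(C \right)} = - \frac{129}{C}$
$J = -148745$ ($J = -148585 - - \frac{160}{-1} = -148585 - \left(-160\right) \left(-1\right) = -148585 - 160 = -148745$)
$J - f{\left(-194 \right)} = -148745 - - \frac{129}{-194} = -148745 - \left(-129\right) \left(- \frac{1}{194}\right) = -148745 - \frac{129}{194} = - \frac{28856659}{194}$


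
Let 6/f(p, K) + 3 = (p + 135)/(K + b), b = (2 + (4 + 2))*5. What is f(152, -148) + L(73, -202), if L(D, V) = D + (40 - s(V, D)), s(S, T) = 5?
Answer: 65340/611 ≈ 106.94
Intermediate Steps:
b = 40 (b = (2 + 6)*5 = 8*5 = 40)
L(D, V) = 35 + D (L(D, V) = D + (40 - 1*5) = D + (40 - 5) = D + 35 = 35 + D)
f(p, K) = 6/(-3 + (135 + p)/(40 + K)) (f(p, K) = 6/(-3 + (p + 135)/(K + 40)) = 6/(-3 + (135 + p)/(40 + K)))
f(152, -148) + L(73, -202) = 6*(40 - 148)/(15 + 152 - 3*(-148)) + (35 + 73) = 6*(-108)/(15 + 152 + 444) + 108 = 6*(-108)/611 + 108 = 6*(1/611)*(-108) + 108 = -648/611 + 108 = 65340/611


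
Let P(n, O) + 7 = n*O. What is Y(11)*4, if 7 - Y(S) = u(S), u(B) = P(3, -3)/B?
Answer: 372/11 ≈ 33.818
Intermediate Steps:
P(n, O) = -7 + O*n (P(n, O) = -7 + n*O = -7 + O*n)
u(B) = -16/B (u(B) = (-7 - 3*3)/B = (-7 - 9)/B = -16/B)
Y(S) = 7 + 16/S (Y(S) = 7 - (-16)/S = 7 + 16/S)
Y(11)*4 = (7 + 16/11)*4 = (93/11)*4 = 372/11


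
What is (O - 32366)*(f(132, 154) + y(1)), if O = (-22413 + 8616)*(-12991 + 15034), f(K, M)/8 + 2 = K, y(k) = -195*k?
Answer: -23845593265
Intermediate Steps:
f(K, M) = -16 + 8*K
O = -28187271 (O = -13797*2043 = -28187271)
(O - 32366)*(f(132, 154) + y(1)) = (-28187271 - 32366)*((-16 + 8*132) - 195*1) = -28219637*((-16 + 1056) - 195) = -28219637*(1040 - 195) = -28219637*845 = -23845593265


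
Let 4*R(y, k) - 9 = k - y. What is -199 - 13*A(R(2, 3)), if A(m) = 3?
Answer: -238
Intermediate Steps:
R(y, k) = 9/4 - y/4 + k/4 (R(y, k) = 9/4 + (k - y)/4 = 9/4 + (-y/4 + k/4) = 9/4 - y/4 + k/4)
-199 - 13*A(R(2, 3)) = -199 - 13*3 = -199 - 1*39 = -199 - 39 = -238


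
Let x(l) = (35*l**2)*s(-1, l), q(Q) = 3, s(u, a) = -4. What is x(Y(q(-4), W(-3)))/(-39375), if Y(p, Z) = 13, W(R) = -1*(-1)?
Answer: 676/1125 ≈ 0.60089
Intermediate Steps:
W(R) = 1
x(l) = -140*l**2 (x(l) = (35*l**2)*(-4) = -140*l**2)
x(Y(q(-4), W(-3)))/(-39375) = -140*13**2/(-39375) = -140*169*(-1/39375) = -23660*(-1/39375) = 676/1125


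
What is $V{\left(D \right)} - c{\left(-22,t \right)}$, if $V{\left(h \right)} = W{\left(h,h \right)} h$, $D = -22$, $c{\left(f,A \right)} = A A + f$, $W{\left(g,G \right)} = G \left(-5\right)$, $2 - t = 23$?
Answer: $-2839$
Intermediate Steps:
$t = -21$ ($t = 2 - 23 = -21$)
$W{\left(g,G \right)} = - 5 G$
$c{\left(f,A \right)} = f + A^{2}$ ($c{\left(f,A \right)} = A^{2} + f = f + A^{2}$)
$V{\left(h \right)} = - 5 h^{2}$ ($V{\left(h \right)} = - 5 h h = - 5 h^{2}$)
$V{\left(D \right)} - c{\left(-22,t \right)} = - 5 \left(-22\right)^{2} - \left(-22 + \left(-21\right)^{2}\right) = \left(-5\right) 484 - \left(-22 + 441\right) = -2420 - 419 = -2839$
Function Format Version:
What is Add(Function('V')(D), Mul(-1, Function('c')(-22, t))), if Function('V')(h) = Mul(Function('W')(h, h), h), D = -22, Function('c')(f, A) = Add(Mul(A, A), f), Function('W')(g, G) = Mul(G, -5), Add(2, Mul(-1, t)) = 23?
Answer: -2839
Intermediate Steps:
t = -21 (t = Add(2, Mul(-1, 23)) = Add(2, -23) = -21)
Function('W')(g, G) = Mul(-5, G)
Function('c')(f, A) = Add(f, Pow(A, 2)) (Function('c')(f, A) = Add(Pow(A, 2), f) = Add(f, Pow(A, 2)))
Function('V')(h) = Mul(-5, Pow(h, 2)) (Function('V')(h) = Mul(Mul(-5, h), h) = Mul(-5, Pow(h, 2)))
Add(Function('V')(D), Mul(-1, Function('c')(-22, t))) = Add(Mul(-5, Pow(-22, 2)), Mul(-1, Add(-22, Pow(-21, 2)))) = Add(Mul(-5, 484), Mul(-1, Add(-22, 441))) = Add(-2420, Mul(-1, 419)) = Add(-2420, -419) = -2839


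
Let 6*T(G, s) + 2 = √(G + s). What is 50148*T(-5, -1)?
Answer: -16716 + 8358*I*√6 ≈ -16716.0 + 20473.0*I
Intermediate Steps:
T(G, s) = -⅓ + √(G + s)/6
50148*T(-5, -1) = 50148*(-⅓ + √(-5 - 1)/6) = 50148*(-⅓ + √(-6)/6) = 50148*(-⅓ + (I*√6)/6) = 50148*(-⅓ + I*√6/6) = -16716 + 8358*I*√6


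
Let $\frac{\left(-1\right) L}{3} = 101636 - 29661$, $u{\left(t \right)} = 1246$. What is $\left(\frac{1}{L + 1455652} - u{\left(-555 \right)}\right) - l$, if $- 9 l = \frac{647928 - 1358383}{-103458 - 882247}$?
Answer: $- \frac{2740536888142072}{2199609184563} \approx -1245.9$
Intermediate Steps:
$L = -215925$ ($L = - 3 \left(101636 - 29661\right) = \left(-3\right) 71975 = -215925$)
$l = - \frac{142091}{1774269}$ ($l = - \frac{\left(647928 - 1358383\right) \frac{1}{-103458 - 882247}}{9} = - \frac{\left(-710455\right) \frac{1}{-985705}}{9} = - \frac{\left(-710455\right) \left(- \frac{1}{985705}\right)}{9} = \left(- \frac{1}{9}\right) \frac{142091}{197141} = - \frac{142091}{1774269} \approx -0.080084$)
$\left(\frac{1}{L + 1455652} - u{\left(-555 \right)}\right) - l = \left(\frac{1}{-215925 + 1455652} - 1246\right) - - \frac{142091}{1774269} = \left(\frac{1}{1239727} - 1246\right) + \frac{142091}{1774269} = - \frac{1544699841}{1239727} + \frac{142091}{1774269} = - \frac{2740536888142072}{2199609184563}$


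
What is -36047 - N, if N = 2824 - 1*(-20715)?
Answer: -59586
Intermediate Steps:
N = 23539 (N = 2824 + 20715 = 23539)
-36047 - N = -36047 - 1*23539 = -36047 - 23539 = -59586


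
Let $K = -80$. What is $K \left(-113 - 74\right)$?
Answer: $14960$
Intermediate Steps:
$K \left(-113 - 74\right) = - 80 \left(-113 - 74\right) = \left(-80\right) \left(-187\right) = 14960$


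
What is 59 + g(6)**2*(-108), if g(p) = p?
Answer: -3829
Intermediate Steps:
59 + g(6)**2*(-108) = 59 + 6**2*(-108) = 59 + 36*(-108) = 59 - 3888 = -3829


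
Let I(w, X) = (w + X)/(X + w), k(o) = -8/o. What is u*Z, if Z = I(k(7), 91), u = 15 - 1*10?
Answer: 5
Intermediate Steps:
u = 5 (u = 15 - 10 = 5)
I(w, X) = 1 (I(w, X) = (X + w)/(X + w) = 1)
Z = 1
u*Z = 5*1 = 5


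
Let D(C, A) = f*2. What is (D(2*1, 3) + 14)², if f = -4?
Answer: 36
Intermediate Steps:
D(C, A) = -8 (D(C, A) = -4*2 = -8)
(D(2*1, 3) + 14)² = (-8 + 14)² = 6² = 36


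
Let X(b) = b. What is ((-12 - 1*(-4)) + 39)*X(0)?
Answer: 0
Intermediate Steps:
((-12 - 1*(-4)) + 39)*X(0) = ((-12 - 1*(-4)) + 39)*0 = ((-12 + 4) + 39)*0 = (-8 + 39)*0 = 31*0 = 0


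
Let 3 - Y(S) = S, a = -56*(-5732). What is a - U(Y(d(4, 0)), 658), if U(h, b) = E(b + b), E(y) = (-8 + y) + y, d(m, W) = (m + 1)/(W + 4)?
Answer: 318368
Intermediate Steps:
a = 320992
d(m, W) = (1 + m)/(4 + W)
Y(S) = 3 - S
E(y) = -8 + 2*y
U(h, b) = -8 + 4*b (U(h, b) = -8 + 2*(b + b) = -8 + 2*(2*b) = -8 + 4*b)
a - U(Y(d(4, 0)), 658) = 320992 - (-8 + 4*658) = 320992 - (-8 + 2632) = 320992 - 1*2624 = 320992 - 2624 = 318368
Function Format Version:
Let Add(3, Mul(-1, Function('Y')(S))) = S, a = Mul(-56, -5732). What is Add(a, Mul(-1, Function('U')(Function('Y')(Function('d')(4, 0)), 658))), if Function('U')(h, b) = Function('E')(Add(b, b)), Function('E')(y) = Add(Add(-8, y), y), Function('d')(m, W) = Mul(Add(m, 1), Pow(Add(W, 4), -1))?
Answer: 318368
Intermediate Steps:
a = 320992
Function('d')(m, W) = Mul(Pow(Add(4, W), -1), Add(1, m)) (Function('d')(m, W) = Mul(Add(1, m), Pow(Add(4, W), -1)) = Mul(Pow(Add(4, W), -1), Add(1, m)))
Function('Y')(S) = Add(3, Mul(-1, S))
Function('E')(y) = Add(-8, Mul(2, y))
Function('U')(h, b) = Add(-8, Mul(4, b)) (Function('U')(h, b) = Add(-8, Mul(2, Add(b, b))) = Add(-8, Mul(2, Mul(2, b))) = Add(-8, Mul(4, b)))
Add(a, Mul(-1, Function('U')(Function('Y')(Function('d')(4, 0)), 658))) = Add(320992, Mul(-1, Add(-8, Mul(4, 658)))) = Add(320992, Mul(-1, Add(-8, 2632))) = Add(320992, Mul(-1, 2624)) = Add(320992, -2624) = 318368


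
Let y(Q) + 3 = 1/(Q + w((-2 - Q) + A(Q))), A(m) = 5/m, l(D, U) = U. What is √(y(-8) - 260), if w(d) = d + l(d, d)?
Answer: 3*I*√3531/11 ≈ 16.206*I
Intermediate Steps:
w(d) = 2*d (w(d) = d + d = 2*d)
y(Q) = -3 + 1/(-4 - Q + 10/Q) (y(Q) = -3 + 1/(Q + 2*((-2 - Q) + 5/Q)) = -3 + 1/(Q + 2*(-2 - Q + 5/Q)) = -3 + 1/(Q + (-4 - 2*Q + 10/Q)) = -3 + 1/(-4 - Q + 10/Q))
√(y(-8) - 260) = √((30 - 13*(-8) - 3*(-8)²)/(-10 + (-8)² + 4*(-8)) - 260) = √((30 + 104 - 3*64)/(-10 + 64 - 32) - 260) = √((30 + 104 - 192)/22 - 260) = √((1/22)*(-58) - 260) = √(-29/11 - 260) = √(-2889/11) = 3*I*√3531/11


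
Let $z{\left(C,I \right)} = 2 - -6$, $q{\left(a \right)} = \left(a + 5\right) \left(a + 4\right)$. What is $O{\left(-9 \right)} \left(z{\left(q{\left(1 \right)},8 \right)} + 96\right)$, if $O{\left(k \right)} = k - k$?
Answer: $0$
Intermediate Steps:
$O{\left(k \right)} = 0$
$q{\left(a \right)} = \left(4 + a\right) \left(5 + a\right)$ ($q{\left(a \right)} = \left(5 + a\right) \left(4 + a\right) = \left(4 + a\right) \left(5 + a\right)$)
$z{\left(C,I \right)} = 8$ ($z{\left(C,I \right)} = 2 + 6 = 8$)
$O{\left(-9 \right)} \left(z{\left(q{\left(1 \right)},8 \right)} + 96\right) = 0 \left(8 + 96\right) = 0 \cdot 104 = 0$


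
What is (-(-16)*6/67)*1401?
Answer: 134496/67 ≈ 2007.4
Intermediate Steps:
(-(-16)*6/67)*1401 = (-16*(-6)*(1/67))*1401 = (96*(1/67))*1401 = (96/67)*1401 = 134496/67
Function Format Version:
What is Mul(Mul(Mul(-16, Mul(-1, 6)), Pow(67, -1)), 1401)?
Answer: Rational(134496, 67) ≈ 2007.4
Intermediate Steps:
Mul(Mul(Mul(-16, Mul(-1, 6)), Pow(67, -1)), 1401) = Mul(Mul(Mul(-16, -6), Rational(1, 67)), 1401) = Mul(Mul(96, Rational(1, 67)), 1401) = Mul(Rational(96, 67), 1401) = Rational(134496, 67)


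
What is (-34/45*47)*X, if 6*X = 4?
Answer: -3196/135 ≈ -23.674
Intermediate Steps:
X = 2/3 (X = (1/6)*4 = 2/3 ≈ 0.66667)
(-34/45*47)*X = (-34/45*47)*(2/3) = (-34*1/45*47)*(2/3) = -34/45*47*(2/3) = -1598/45*2/3 = -3196/135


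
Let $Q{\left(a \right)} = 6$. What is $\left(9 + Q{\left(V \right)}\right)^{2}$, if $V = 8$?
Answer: $225$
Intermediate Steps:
$\left(9 + Q{\left(V \right)}\right)^{2} = \left(9 + 6\right)^{2} = 15^{2} = 225$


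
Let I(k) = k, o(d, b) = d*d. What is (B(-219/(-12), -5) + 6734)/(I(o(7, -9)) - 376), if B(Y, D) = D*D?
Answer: -2253/109 ≈ -20.670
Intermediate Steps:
o(d, b) = d²
B(Y, D) = D²
(B(-219/(-12), -5) + 6734)/(I(o(7, -9)) - 376) = ((-5)² + 6734)/(7² - 376) = (25 + 6734)/(49 - 376) = 6759/(-327) = 6759*(-1/327) = -2253/109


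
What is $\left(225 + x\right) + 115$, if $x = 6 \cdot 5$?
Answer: $370$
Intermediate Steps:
$x = 30$
$\left(225 + x\right) + 115 = \left(225 + 30\right) + 115 = 255 + 115 = 370$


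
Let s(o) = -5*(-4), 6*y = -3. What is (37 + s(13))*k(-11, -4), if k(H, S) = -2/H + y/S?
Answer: 1539/88 ≈ 17.489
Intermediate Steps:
y = -½ (y = (⅙)*(-3) = -½ ≈ -0.50000)
s(o) = 20
k(H, S) = -2/H - 1/(2*S)
(37 + s(13))*k(-11, -4) = (37 + 20)*(-2/(-11) - ½/(-4)) = 57*(-2*(-1/11) - ½*(-¼)) = 57*(2/11 + ⅛) = 57*(27/88) = 1539/88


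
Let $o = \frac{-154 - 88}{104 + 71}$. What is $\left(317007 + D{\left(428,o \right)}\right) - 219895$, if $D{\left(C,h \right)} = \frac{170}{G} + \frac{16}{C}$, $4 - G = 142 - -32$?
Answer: $\frac{10390881}{107} \approx 97111.0$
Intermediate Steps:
$o = - \frac{242}{175} \approx -1.3829$
$G = -170$ ($G = 4 - \left(142 - -32\right) = 4 - \left(142 + 32\right) = 4 - 174 = -170$)
$D{\left(C,h \right)} = -1 + \frac{16}{C}$ ($D{\left(C,h \right)} = \frac{170}{-170} + \frac{16}{C} = 170 \left(- \frac{1}{170}\right) + \frac{16}{C} = -1 + \frac{16}{C}$)
$\left(317007 + D{\left(428,o \right)}\right) - 219895 = \left(317007 + \frac{16 - 428}{428}\right) - 219895 = \left(317007 + \frac{1}{428} \left(-412\right)\right) - 219895 = \left(317007 - \frac{103}{107}\right) - 219895 = \frac{33919646}{107} - 219895 = \frac{10390881}{107}$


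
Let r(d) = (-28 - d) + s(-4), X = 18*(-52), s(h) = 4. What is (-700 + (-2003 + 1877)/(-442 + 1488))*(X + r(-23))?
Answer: 343094731/523 ≈ 6.5601e+5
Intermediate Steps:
X = -936
r(d) = -24 - d (r(d) = (-28 - d) + 4 = -24 - d)
(-700 + (-2003 + 1877)/(-442 + 1488))*(X + r(-23)) = (-700 + (-2003 + 1877)/(-442 + 1488))*(-936 + (-24 - 1*(-23))) = (-700 - 126/1046)*(-936 + (-24 + 23)) = (-700 - 126*1/1046)*(-936 - 1) = (-700 - 63/523)*(-937) = -366163/523*(-937) = 343094731/523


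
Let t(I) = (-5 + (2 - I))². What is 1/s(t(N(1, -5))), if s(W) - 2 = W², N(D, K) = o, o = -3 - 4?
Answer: 1/258 ≈ 0.0038760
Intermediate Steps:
o = -7
N(D, K) = -7
t(I) = (-3 - I)²
s(W) = 2 + W²
1/s(t(N(1, -5))) = 1/(2 + ((3 - 7)²)²) = 1/(2 + ((-4)²)²) = 1/(2 + 16²) = 1/(2 + 256) = 1/258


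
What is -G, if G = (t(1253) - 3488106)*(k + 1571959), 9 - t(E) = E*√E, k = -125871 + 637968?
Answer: 7269389481432 + 2611322168*√1253 ≈ 7.3618e+12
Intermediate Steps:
k = 512097
t(E) = 9 - E^(3/2) (t(E) = 9 - E*√E = 9 - E^(3/2))
G = -7269389481432 - 2611322168*√1253 (G = ((9 - 1253^(3/2)) - 3488106)*(512097 + 1571959) = ((9 - 1253*√1253) - 3488106)*2084056 = (-3488097 - 1253*√1253)*2084056 = -7269389481432 - 2611322168*√1253 ≈ -7.3618e+12)
-G = -(-7269389481432 - 2611322168*√1253) = 7269389481432 + 2611322168*√1253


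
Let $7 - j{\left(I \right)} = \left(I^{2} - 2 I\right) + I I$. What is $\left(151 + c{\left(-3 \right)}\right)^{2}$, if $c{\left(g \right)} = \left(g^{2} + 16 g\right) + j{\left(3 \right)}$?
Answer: $11449$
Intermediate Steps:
$j{\left(I \right)} = 7 - 2 I^{2} + 2 I$ ($j{\left(I \right)} = 7 - \left(\left(I^{2} - 2 I\right) + I I\right) = 7 - \left(\left(I^{2} - 2 I\right) + I^{2}\right) = 7 - \left(- 2 I + 2 I^{2}\right) = 7 - 2 I^{2} + 2 I$)
$c{\left(g \right)} = -5 + g^{2} + 16 g$ ($c{\left(g \right)} = \left(g^{2} + 16 g\right) + \left(7 - 2 \cdot 3^{2} + 2 \cdot 3\right) = \left(g^{2} + 16 g\right) + \left(7 - 18 + 6\right) = \left(g^{2} + 16 g\right) - 5 = -5 + g^{2} + 16 g$)
$\left(151 + c{\left(-3 \right)}\right)^{2} = \left(151 + \left(-5 + \left(-3\right)^{2} + 16 \left(-3\right)\right)\right)^{2} = \left(151 - 44\right)^{2} = 107^{2} = 11449$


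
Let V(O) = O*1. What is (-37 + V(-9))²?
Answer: 2116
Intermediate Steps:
V(O) = O
(-37 + V(-9))² = (-37 - 9)² = (-46)² = 2116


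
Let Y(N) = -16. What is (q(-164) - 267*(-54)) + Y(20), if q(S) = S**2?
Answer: 41298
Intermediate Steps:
(q(-164) - 267*(-54)) + Y(20) = ((-164)**2 - 267*(-54)) - 16 = (26896 + 14418) - 16 = 41314 - 16 = 41298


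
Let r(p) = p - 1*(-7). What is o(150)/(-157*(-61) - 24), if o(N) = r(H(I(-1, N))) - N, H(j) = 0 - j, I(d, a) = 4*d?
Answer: -139/9553 ≈ -0.014550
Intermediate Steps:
H(j) = -j
r(p) = 7 + p (r(p) = p + 7 = 7 + p)
o(N) = 11 - N (o(N) = (7 - 4*(-1)) - N = (7 - 1*(-4)) - N = (7 + 4) - N = 11 - N)
o(150)/(-157*(-61) - 24) = (11 - 1*150)/(-157*(-61) - 24) = (11 - 150)/(9577 - 24) = -139/9553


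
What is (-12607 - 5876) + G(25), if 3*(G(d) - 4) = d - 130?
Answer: -18514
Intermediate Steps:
G(d) = -118/3 + d/3 (G(d) = 4 + (d - 130)/3 = 4 + (-130 + d)/3 = 4 + (-130/3 + d/3) = -118/3 + d/3)
(-12607 - 5876) + G(25) = (-12607 - 5876) + (-118/3 + (1/3)*25) = -18483 + (-118/3 + 25/3) = -18483 - 31 = -18514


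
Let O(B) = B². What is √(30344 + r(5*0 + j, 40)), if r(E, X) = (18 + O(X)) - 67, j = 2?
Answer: √31895 ≈ 178.59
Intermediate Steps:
r(E, X) = -49 + X² (r(E, X) = (18 + X²) - 67 = -49 + X²)
√(30344 + r(5*0 + j, 40)) = √(30344 + (-49 + 40²)) = √(30344 + (-49 + 1600)) = √(30344 + 1551) = √31895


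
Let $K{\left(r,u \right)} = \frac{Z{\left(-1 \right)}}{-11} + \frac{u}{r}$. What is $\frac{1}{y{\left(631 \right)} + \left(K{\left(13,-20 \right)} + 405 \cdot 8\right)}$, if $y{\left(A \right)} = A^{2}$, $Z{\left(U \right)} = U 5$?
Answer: $\frac{143}{57400188} \approx 2.4913 \cdot 10^{-6}$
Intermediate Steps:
$Z{\left(U \right)} = 5 U$
$K{\left(r,u \right)} = \frac{5}{11} + \frac{u}{r}$ ($K{\left(r,u \right)} = \frac{5 \left(-1\right)}{-11} + \frac{u}{r} = \left(-5\right) \left(- \frac{1}{11}\right) + \frac{u}{r} = \frac{5}{11} + \frac{u}{r}$)
$\frac{1}{y{\left(631 \right)} + \left(K{\left(13,-20 \right)} + 405 \cdot 8\right)} = \frac{1}{631^{2} + \left(\left(\frac{5}{11} - \frac{20}{13}\right) + 405 \cdot 8\right)} = \frac{1}{398161 + \left(\left(\frac{5}{11} - \frac{20}{13}\right) + 3240\right)} = \frac{1}{398161 + \left(- \frac{155}{143} + 3240\right)} = \frac{1}{398161 + \frac{463165}{143}} = \frac{1}{\frac{57400188}{143}} = \frac{143}{57400188}$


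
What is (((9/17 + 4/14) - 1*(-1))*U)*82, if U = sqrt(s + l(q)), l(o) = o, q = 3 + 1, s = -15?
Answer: 17712*I*sqrt(11)/119 ≈ 493.65*I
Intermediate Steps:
q = 4
U = I*sqrt(11) (U = sqrt(-15 + 4) = sqrt(-11) = I*sqrt(11) ≈ 3.3166*I)
(((9/17 + 4/14) - 1*(-1))*U)*82 = (((9/17 + 4/14) - 1*(-1))*(I*sqrt(11)))*82 = (((9*(1/17) + 4*(1/14)) + 1)*(I*sqrt(11)))*82 = (((9/17 + 2/7) + 1)*(I*sqrt(11)))*82 = ((97/119 + 1)*(I*sqrt(11)))*82 = (216*(I*sqrt(11))/119)*82 = (216*I*sqrt(11)/119)*82 = 17712*I*sqrt(11)/119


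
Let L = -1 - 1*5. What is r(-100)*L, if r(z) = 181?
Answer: -1086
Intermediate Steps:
L = -6 (L = -1 - 5 = -6)
r(-100)*L = 181*(-6) = -1086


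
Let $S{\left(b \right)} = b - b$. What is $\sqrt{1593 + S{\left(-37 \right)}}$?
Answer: $3 \sqrt{177} \approx 39.912$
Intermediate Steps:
$S{\left(b \right)} = 0$
$\sqrt{1593 + S{\left(-37 \right)}} = \sqrt{1593 + 0} = \sqrt{1593} = 3 \sqrt{177}$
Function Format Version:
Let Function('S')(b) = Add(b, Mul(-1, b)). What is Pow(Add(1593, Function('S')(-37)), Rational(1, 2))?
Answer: Mul(3, Pow(177, Rational(1, 2))) ≈ 39.912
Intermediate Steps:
Function('S')(b) = 0
Pow(Add(1593, Function('S')(-37)), Rational(1, 2)) = Pow(Add(1593, 0), Rational(1, 2)) = Pow(1593, Rational(1, 2)) = Mul(3, Pow(177, Rational(1, 2)))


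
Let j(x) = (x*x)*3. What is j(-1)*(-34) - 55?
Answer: -157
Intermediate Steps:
j(x) = 3*x**2 (j(x) = x**2*3 = 3*x**2)
j(-1)*(-34) - 55 = (3*(-1)**2)*(-34) - 55 = (3*1)*(-34) - 55 = 3*(-34) - 55 = -102 - 55 = -157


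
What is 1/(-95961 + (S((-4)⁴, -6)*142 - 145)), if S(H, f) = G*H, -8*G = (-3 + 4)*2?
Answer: -1/105194 ≈ -9.5062e-6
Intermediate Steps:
G = -¼ (G = -(-3 + 4)*2/8 = -2/8 = -⅛*2 = -¼ ≈ -0.25000)
S(H, f) = -H/4
1/(-95961 + (S((-4)⁴, -6)*142 - 145)) = 1/(-95961 + (-¼*(-4)⁴*142 - 145)) = 1/(-95961 + (-¼*256*142 - 145)) = 1/(-95961 + (-64*142 - 145)) = 1/(-95961 + (-9088 - 145)) = 1/(-95961 - 9233) = 1/(-105194) = -1/105194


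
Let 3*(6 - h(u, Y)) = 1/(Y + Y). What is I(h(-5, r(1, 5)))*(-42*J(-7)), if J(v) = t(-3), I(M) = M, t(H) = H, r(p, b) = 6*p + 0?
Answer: 1505/2 ≈ 752.50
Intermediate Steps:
r(p, b) = 6*p
h(u, Y) = 6 - 1/(6*Y) (h(u, Y) = 6 - 1/(3*(Y + Y)) = 6 - 1/(2*Y)/3 = 6 - 1/(6*Y))
J(v) = -3
I(h(-5, r(1, 5)))*(-42*J(-7)) = (6 - 1/(6*(6*1)))*(-42*(-3)) = (6 - 1/6/6)*126 = (6 - 1/6*1/6)*126 = (6 - 1/36)*126 = (215/36)*126 = 1505/2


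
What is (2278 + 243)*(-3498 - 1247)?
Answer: -11962145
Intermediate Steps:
(2278 + 243)*(-3498 - 1247) = 2521*(-4745) = -11962145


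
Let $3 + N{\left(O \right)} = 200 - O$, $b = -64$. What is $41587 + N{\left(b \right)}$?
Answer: $41848$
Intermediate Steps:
$N{\left(O \right)} = 197 - O$ ($N{\left(O \right)} = -3 - \left(-200 + O\right) = 197 - O$)
$41587 + N{\left(b \right)} = 41587 + \left(197 - -64\right) = 41587 + \left(197 + 64\right) = 41587 + 261 = 41848$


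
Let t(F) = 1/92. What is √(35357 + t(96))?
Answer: √74815435/46 ≈ 188.03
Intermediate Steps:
t(F) = 1/92
√(35357 + t(96)) = √(35357 + 1/92) = √(3252845/92) = √74815435/46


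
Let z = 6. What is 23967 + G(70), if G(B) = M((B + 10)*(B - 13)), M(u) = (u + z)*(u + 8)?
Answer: 20881455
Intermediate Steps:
M(u) = (6 + u)*(8 + u) (M(u) = (u + 6)*(u + 8) = (6 + u)*(8 + u))
G(B) = 48 + (-13 + B)²*(10 + B)² + 14*(-13 + B)*(10 + B) (G(B) = 48 + ((B + 10)*(B - 13))² + 14*((B + 10)*(B - 13)) = 48 + ((10 + B)*(-13 + B))² + 14*((10 + B)*(-13 + B)) = 48 + ((-13 + B)*(10 + B))² + 14*((-13 + B)*(10 + B)) = 48 + (-13 + B)²*(10 + B)² + 14*(-13 + B)*(10 + B))
23967 + G(70) = 23967 + (15128 + 70⁴ - 237*70² - 6*70³ + 738*70) = 23967 + (15128 + 24010000 - 237*4900 - 6*343000 + 51660) = 23967 + (15128 + 24010000 - 1161300 - 2058000 + 51660) = 23967 + 20857488 = 20881455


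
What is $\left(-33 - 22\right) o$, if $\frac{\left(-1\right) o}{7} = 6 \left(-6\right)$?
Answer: $-13860$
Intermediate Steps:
$o = 252$ ($o = - 7 \cdot 6 \left(-6\right) = \left(-7\right) \left(-36\right) = 252$)
$\left(-33 - 22\right) o = \left(-33 - 22\right) 252 = \left(-55\right) 252 = -13860$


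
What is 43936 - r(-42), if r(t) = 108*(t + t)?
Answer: 53008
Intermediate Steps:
r(t) = 216*t (r(t) = 108*(2*t) = 216*t)
43936 - r(-42) = 43936 - 216*(-42) = 43936 - 1*(-9072) = 43936 + 9072 = 53008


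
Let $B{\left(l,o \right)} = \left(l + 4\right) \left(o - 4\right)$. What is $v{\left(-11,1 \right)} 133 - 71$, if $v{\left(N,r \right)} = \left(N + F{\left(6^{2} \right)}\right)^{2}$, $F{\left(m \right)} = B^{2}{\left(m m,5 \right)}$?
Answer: $379856355076022$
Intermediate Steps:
$B{\left(l,o \right)} = \left(-4 + o\right) \left(4 + l\right)$ ($B{\left(l,o \right)} = \left(4 + l\right) \left(-4 + o\right) = \left(-4 + o\right) \left(4 + l\right)$)
$F{\left(m \right)} = \left(4 + m^{2}\right)^{2}$ ($F{\left(m \right)} = \left(-16 - 4 m m + 4 \cdot 5 + m m 5\right)^{2} = \left(-16 - 4 m^{2} + 20 + m^{2} \cdot 5\right)^{2} = \left(-16 - 4 m^{2} + 20 + 5 m^{2}\right)^{2} = \left(4 + m^{2}\right)^{2}$)
$v{\left(N,r \right)} = \left(1690000 + N\right)^{2}$ ($v{\left(N,r \right)} = \left(N + \left(4 + \left(6^{2}\right)^{2}\right)^{2}\right)^{2} = \left(N + \left(4 + 36^{2}\right)^{2}\right)^{2} = \left(N + \left(4 + 1296\right)^{2}\right)^{2} = \left(N + 1300^{2}\right)^{2} = \left(N + 1690000\right)^{2} = \left(1690000 + N\right)^{2}$)
$v{\left(-11,1 \right)} 133 - 71 = \left(1690000 - 11\right)^{2} \cdot 133 - 71 = 1689989^{2} \cdot 133 - 71 = 2856062820121 \cdot 133 - 71 = 379856355076093 - 71 = 379856355076022$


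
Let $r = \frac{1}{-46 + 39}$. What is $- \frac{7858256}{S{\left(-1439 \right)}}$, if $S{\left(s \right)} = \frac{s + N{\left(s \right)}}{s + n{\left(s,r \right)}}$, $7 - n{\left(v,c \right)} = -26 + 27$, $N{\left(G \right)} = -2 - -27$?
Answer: $- \frac{804348632}{101} \approx -7.9638 \cdot 10^{6}$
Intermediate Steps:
$N{\left(G \right)} = 25$ ($N{\left(G \right)} = -2 + 27 = 25$)
$r = - \frac{1}{7}$ ($r = \frac{1}{-7} = - \frac{1}{7} \approx -0.14286$)
$n{\left(v,c \right)} = 6$ ($n{\left(v,c \right)} = 7 - \left(-26 + 27\right) = 7 - 1 = 6$)
$S{\left(s \right)} = \frac{25 + s}{6 + s}$ ($S{\left(s \right)} = \frac{s + 25}{s + 6} = \frac{25 + s}{6 + s}$)
$- \frac{7858256}{S{\left(-1439 \right)}} = - \frac{7858256}{\frac{1}{6 - 1439} \left(25 - 1439\right)} = - \frac{7858256}{\frac{1}{-1433} \left(-1414\right)} = - \frac{7858256}{\left(- \frac{1}{1433}\right) \left(-1414\right)} = - \frac{7858256}{\frac{1414}{1433}} = \left(-7858256\right) \frac{1433}{1414} = - \frac{804348632}{101}$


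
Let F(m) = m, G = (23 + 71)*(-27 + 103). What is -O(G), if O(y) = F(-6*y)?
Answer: 42864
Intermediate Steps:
G = 7144 (G = 94*76 = 7144)
O(y) = -6*y
-O(G) = -(-6)*7144 = -1*(-42864) = 42864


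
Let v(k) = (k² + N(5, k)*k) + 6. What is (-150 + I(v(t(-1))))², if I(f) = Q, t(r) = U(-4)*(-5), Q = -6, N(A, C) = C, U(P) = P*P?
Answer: 24336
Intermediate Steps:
U(P) = P²
t(r) = -80 (t(r) = (-4)²*(-5) = 16*(-5) = -80)
v(k) = 6 + 2*k² (v(k) = (k² + k*k) + 6 = (k² + k²) + 6 = 2*k² + 6 = 6 + 2*k²)
I(f) = -6
(-150 + I(v(t(-1))))² = (-150 - 6)² = (-156)² = 24336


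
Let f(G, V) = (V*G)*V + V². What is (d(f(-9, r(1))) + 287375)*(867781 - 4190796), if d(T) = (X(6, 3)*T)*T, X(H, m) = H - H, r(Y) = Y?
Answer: -954951435625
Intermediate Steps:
X(H, m) = 0
f(G, V) = V² + G*V² (f(G, V) = (G*V)*V + V² = G*V² + V² = V² + G*V²)
d(T) = 0 (d(T) = (0*T)*T = 0*T = 0)
(d(f(-9, r(1))) + 287375)*(867781 - 4190796) = (0 + 287375)*(867781 - 4190796) = 287375*(-3323015) = -954951435625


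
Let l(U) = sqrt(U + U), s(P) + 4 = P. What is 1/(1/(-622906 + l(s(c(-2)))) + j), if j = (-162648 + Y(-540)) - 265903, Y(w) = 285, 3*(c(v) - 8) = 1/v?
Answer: -498516893605541728/213497835957671242066639 + sqrt(69)/213497835957671242066639 ≈ -2.3350e-6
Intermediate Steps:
c(v) = 8 + 1/(3*v) (c(v) = 8 + (1/v)/3 = 8 + 1/(3*v))
s(P) = -4 + P
l(U) = sqrt(2)*sqrt(U) (l(U) = sqrt(2*U) = sqrt(2)*sqrt(U))
j = -428266 (j = (-162648 + 285) - 265903 = -162363 - 265903 = -428266)
1/(1/(-622906 + l(s(c(-2)))) + j) = 1/(1/(-622906 + sqrt(2)*sqrt(-4 + (8 + (1/3)/(-2)))) - 428266) = 1/(1/(-622906 + sqrt(2)*sqrt(-4 + (8 + (1/3)*(-1/2)))) - 428266) = 1/(1/(-622906 + sqrt(2)*sqrt(-4 + (8 - 1/6))) - 428266) = 1/(1/(-622906 + sqrt(2)*sqrt(-4 + 47/6)) - 428266) = 1/(1/(-622906 + sqrt(2)*sqrt(23/6)) - 428266) = 1/(1/(-622906 + sqrt(2)*(sqrt(138)/6)) - 428266) = 1/(1/(-622906 + sqrt(69)/3) - 428266) = 1/(-428266 + 1/(-622906 + sqrt(69)/3))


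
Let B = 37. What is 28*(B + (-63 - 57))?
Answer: -2324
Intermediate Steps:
28*(B + (-63 - 57)) = 28*(37 + (-63 - 57)) = 28*(37 - 120) = 28*(-83) = -2324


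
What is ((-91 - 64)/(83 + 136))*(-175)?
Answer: 27125/219 ≈ 123.86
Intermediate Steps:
((-91 - 64)/(83 + 136))*(-175) = -155/219*(-175) = 27125/219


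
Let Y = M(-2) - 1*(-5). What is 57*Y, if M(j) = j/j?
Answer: 342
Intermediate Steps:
M(j) = 1
Y = 6 (Y = 1 - 1*(-5) = 1 + 5 = 6)
57*Y = 57*6 = 342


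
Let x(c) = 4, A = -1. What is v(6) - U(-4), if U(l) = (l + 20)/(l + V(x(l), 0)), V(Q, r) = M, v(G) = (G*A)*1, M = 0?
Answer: -2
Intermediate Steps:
v(G) = -G (v(G) = (G*(-1))*1 = -G*1 = -G)
V(Q, r) = 0
U(l) = (20 + l)/l (U(l) = (l + 20)/(l + 0) = (20 + l)/l)
v(6) - U(-4) = -1*6 - (20 - 4)/(-4) = -6 - (-1)*16/4 = -6 - 1*(-4) = -6 + 4 = -2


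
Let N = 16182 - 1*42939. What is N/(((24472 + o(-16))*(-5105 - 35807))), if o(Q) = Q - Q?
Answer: 26757/1001198464 ≈ 2.6725e-5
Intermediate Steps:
o(Q) = 0
N = -26757 (N = 16182 - 42939 = -26757)
N/(((24472 + o(-16))*(-5105 - 35807))) = -26757*1/((-5105 - 35807)*(24472 + 0)) = -26757/(24472*(-40912)) = -26757/(-1001198464) = -26757*(-1/1001198464) = 26757/1001198464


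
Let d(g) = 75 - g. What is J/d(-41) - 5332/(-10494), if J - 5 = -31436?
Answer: -164609201/608652 ≈ -270.45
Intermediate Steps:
J = -31431 (J = 5 - 31436 = -31431)
J/d(-41) - 5332/(-10494) = -31431/(75 - 1*(-41)) - 5332/(-10494) = -31431/(75 + 41) - 5332*(-1/10494) = -31431/116 + 2666/5247 = -164609201/608652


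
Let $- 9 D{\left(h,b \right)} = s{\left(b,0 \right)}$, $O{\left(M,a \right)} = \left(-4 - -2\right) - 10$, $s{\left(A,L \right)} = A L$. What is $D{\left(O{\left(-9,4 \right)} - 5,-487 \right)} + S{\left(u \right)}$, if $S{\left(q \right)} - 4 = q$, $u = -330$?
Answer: $-326$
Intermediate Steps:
$O{\left(M,a \right)} = -12$ ($O{\left(M,a \right)} = \left(-4 + 2\right) - 10 = -2 - 10 = -12$)
$D{\left(h,b \right)} = 0$ ($D{\left(h,b \right)} = - \frac{b 0}{9} = \left(- \frac{1}{9}\right) 0 = 0$)
$S{\left(q \right)} = 4 + q$
$D{\left(O{\left(-9,4 \right)} - 5,-487 \right)} + S{\left(u \right)} = 0 + \left(4 - 330\right) = 0 - 326 = -326$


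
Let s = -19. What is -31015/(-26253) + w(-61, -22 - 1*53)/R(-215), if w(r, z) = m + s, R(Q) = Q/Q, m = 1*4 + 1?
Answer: -336527/26253 ≈ -12.819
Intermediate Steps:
m = 5 (m = 4 + 1 = 5)
R(Q) = 1
w(r, z) = -14 (w(r, z) = 5 - 19 = -14)
-31015/(-26253) + w(-61, -22 - 1*53)/R(-215) = -31015/(-26253) - 14/1 = -31015*(-1/26253) - 14*1 = 31015/26253 - 14 = -336527/26253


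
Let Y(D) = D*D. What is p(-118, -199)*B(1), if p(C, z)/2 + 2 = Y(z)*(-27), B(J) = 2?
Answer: -4276916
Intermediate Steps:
Y(D) = D²
p(C, z) = -4 - 54*z² (p(C, z) = -4 + 2*(z²*(-27)) = -4 + 2*(-27*z²) = -4 - 54*z²)
p(-118, -199)*B(1) = (-4 - 54*(-199)²)*2 = (-4 - 54*39601)*2 = (-4 - 2138454)*2 = -2138458*2 = -4276916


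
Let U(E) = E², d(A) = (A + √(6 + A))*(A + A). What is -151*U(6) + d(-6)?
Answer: -5364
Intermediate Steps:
d(A) = 2*A*(A + √(6 + A)) (d(A) = (A + √(6 + A))*(2*A) = 2*A*(A + √(6 + A)))
-151*U(6) + d(-6) = -151*6² + 2*(-6)*(-6 + √(6 - 6)) = -151*36 + 2*(-6)*(-6 + √0) = -5436 + 2*(-6)*(-6 + 0) = -5436 + 2*(-6)*(-6) = -5436 + 72 = -5364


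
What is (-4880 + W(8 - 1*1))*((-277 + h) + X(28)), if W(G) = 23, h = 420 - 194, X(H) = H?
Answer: 111711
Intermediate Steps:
h = 226
(-4880 + W(8 - 1*1))*((-277 + h) + X(28)) = (-4880 + 23)*((-277 + 226) + 28) = -4857*(-51 + 28) = -4857*(-23) = 111711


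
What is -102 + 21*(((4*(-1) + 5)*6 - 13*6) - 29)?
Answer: -2223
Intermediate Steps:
-102 + 21*(((4*(-1) + 5)*6 - 13*6) - 29) = -102 + 21*(((-4 + 5)*6 - 78) - 29) = -102 + 21*((1*6 - 78) - 29) = -102 + 21*((6 - 78) - 29) = -102 + 21*(-72 - 29) = -102 + 21*(-101) = -102 - 2121 = -2223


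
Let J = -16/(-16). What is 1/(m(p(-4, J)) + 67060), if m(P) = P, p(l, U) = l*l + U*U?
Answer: 1/67077 ≈ 1.4908e-5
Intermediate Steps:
J = 1 (J = -16*(-1/16) = 1)
p(l, U) = U**2 + l**2 (p(l, U) = l**2 + U**2 = U**2 + l**2)
1/(m(p(-4, J)) + 67060) = 1/((1**2 + (-4)**2) + 67060) = 1/((1 + 16) + 67060) = 1/(17 + 67060) = 1/67077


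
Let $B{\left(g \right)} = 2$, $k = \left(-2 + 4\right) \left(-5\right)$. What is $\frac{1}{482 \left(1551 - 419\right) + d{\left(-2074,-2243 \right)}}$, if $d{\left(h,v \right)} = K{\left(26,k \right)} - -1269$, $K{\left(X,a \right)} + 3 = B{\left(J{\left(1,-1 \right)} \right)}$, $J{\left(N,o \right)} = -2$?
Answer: $\frac{1}{546892} \approx 1.8285 \cdot 10^{-6}$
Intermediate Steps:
$k = -10$ ($k = 2 \left(-5\right) = -10$)
$K{\left(X,a \right)} = -1$ ($K{\left(X,a \right)} = -3 + 2 = -1$)
$d{\left(h,v \right)} = 1268$ ($d{\left(h,v \right)} = -1 - -1269 = -1 + 1269 = 1268$)
$\frac{1}{482 \left(1551 - 419\right) + d{\left(-2074,-2243 \right)}} = \frac{1}{482 \left(1551 - 419\right) + 1268} = \frac{1}{482 \cdot 1132 + 1268} = \frac{1}{545624 + 1268} = \frac{1}{546892}$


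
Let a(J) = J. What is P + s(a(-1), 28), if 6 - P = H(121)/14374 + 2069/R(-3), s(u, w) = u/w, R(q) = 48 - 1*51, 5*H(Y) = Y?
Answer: 2099784773/3018540 ≈ 695.63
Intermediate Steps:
H(Y) = Y/5
R(q) = -3 (R(q) = 48 - 51 = -3)
P = 149992327/215610 (P = 6 - (((⅕)*121)/14374 + 2069/(-3)) = 6 - ((121/5)*(1/14374) + 2069*(-⅓)) = 6 - (121/71870 - 2069/3) = 6 - 1*(-148698667/215610) = 6 + 148698667/215610 = 149992327/215610 ≈ 695.67)
P + s(a(-1), 28) = 149992327/215610 - 1/28 = 2099784773/3018540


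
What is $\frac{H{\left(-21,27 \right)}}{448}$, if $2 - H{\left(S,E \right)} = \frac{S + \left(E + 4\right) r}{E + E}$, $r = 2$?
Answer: $\frac{67}{24192} \approx 0.0027695$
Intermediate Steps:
$H{\left(S,E \right)} = 2 - \frac{8 + S + 2 E}{2 E}$ ($H{\left(S,E \right)} = 2 - \frac{S + \left(E + 4\right) 2}{E + E} = 2 - \frac{S + \left(4 + E\right) 2}{2 E} = 2 - \left(S + \left(8 + 2 E\right)\right) \frac{1}{2 E} = 2 - \left(8 + S + 2 E\right) \frac{1}{2 E} = 2 - \frac{8 + S + 2 E}{2 E}$)
$\frac{H{\left(-21,27 \right)}}{448} = \frac{\frac{1}{27} \left(-4 + 27 - - \frac{21}{2}\right)}{448} = \frac{-4 + 27 + \frac{21}{2}}{27} \cdot \frac{1}{448} = \frac{1}{27} \cdot \frac{67}{2} \cdot \frac{1}{448} = \frac{67}{54} \cdot \frac{1}{448} = \frac{67}{24192}$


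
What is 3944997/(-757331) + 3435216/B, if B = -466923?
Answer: -1481201800909/117871754171 ≈ -12.566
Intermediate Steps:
3944997/(-757331) + 3435216/B = 3944997/(-757331) + 3435216/(-466923) = 3944997*(-1/757331) + 3435216*(-1/466923) = -3944997/757331 - 1145072/155641 = -1481201800909/117871754171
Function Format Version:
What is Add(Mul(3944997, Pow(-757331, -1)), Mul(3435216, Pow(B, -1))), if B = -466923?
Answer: Rational(-1481201800909, 117871754171) ≈ -12.566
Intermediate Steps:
Add(Mul(3944997, Pow(-757331, -1)), Mul(3435216, Pow(B, -1))) = Add(Mul(3944997, Pow(-757331, -1)), Mul(3435216, Pow(-466923, -1))) = Add(Mul(3944997, Rational(-1, 757331)), Mul(3435216, Rational(-1, 466923))) = Add(Rational(-3944997, 757331), Rational(-1145072, 155641)) = Rational(-1481201800909, 117871754171)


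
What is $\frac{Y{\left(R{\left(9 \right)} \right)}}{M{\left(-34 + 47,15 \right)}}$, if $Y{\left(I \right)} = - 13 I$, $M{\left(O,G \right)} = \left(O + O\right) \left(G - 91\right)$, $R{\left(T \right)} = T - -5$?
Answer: $\frac{7}{76} \approx 0.092105$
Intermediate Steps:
$R{\left(T \right)} = 5 + T$ ($R{\left(T \right)} = T + 5 = 5 + T$)
$M{\left(O,G \right)} = 2 O \left(-91 + G\right)$
$\frac{Y{\left(R{\left(9 \right)} \right)}}{M{\left(-34 + 47,15 \right)}} = \frac{\left(-13\right) \left(5 + 9\right)}{2 \left(-34 + 47\right) \left(-91 + 15\right)} = \frac{\left(-13\right) 14}{2 \cdot 13 \left(-76\right)} = - \frac{182}{-1976} = \left(-182\right) \left(- \frac{1}{1976}\right) = \frac{7}{76}$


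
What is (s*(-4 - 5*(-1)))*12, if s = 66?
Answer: 792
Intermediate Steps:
(s*(-4 - 5*(-1)))*12 = (66*(-4 - 5*(-1)))*12 = (66*(-4 + 5))*12 = (66*1)*12 = 66*12 = 792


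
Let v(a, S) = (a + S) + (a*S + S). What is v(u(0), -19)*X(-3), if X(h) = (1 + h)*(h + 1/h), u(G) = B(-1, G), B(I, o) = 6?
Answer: -2920/3 ≈ -973.33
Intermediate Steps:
u(G) = 6
v(a, S) = a + 2*S + S*a (v(a, S) = (S + a) + (S*a + S) = (S + a) + (S + S*a) = a + 2*S + S*a)
X(h) = (1 + h)*(h + 1/h)
v(u(0), -19)*X(-3) = (6 + 2*(-19) - 19*6)*(1 - 3 + 1/(-3) + (-3)**2) = (6 - 38 - 114)*(1 - 3 - 1/3 + 9) = -146*20/3 = -2920/3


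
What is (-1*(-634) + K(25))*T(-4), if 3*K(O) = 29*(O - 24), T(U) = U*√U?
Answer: -15448*I/3 ≈ -5149.3*I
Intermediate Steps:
T(U) = U^(3/2)
K(O) = -232 + 29*O/3 (K(O) = (29*(O - 24))/3 = (29*(-24 + O))/3 = (-696 + 29*O)/3 = -232 + 29*O/3)
(-1*(-634) + K(25))*T(-4) = (-1*(-634) + (-232 + (29/3)*25))*(-4)^(3/2) = (634 + (-232 + 725/3))*(-8*I) = (634 + 29/3)*(-8*I) = 1931*(-8*I)/3 = -15448*I/3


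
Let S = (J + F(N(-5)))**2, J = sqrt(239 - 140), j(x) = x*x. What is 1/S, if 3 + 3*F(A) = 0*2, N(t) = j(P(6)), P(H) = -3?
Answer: (1 - 3*sqrt(11))**(-2) ≈ 0.012484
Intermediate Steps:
j(x) = x**2
N(t) = 9 (N(t) = (-3)**2 = 9)
J = 3*sqrt(11) (J = sqrt(99) = 3*sqrt(11) ≈ 9.9499)
F(A) = -1 (F(A) = -1 + (0*2)/3 = -1 + (1/3)*0 = -1 + 0 = -1)
S = (-1 + 3*sqrt(11))**2 (S = (3*sqrt(11) - 1)**2 = (-1 + 3*sqrt(11))**2 ≈ 80.100)
1/S = 1/(100 - 6*sqrt(11))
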